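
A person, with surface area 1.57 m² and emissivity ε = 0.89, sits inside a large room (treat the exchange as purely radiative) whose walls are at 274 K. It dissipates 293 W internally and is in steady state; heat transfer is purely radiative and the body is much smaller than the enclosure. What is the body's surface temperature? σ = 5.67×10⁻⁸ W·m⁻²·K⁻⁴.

For a small grey body in a large enclosure, net radiated power = εσA(T⁴ − T_w⁴).
Steady state: P = εσA(T⁴ − T_w⁴) with A = 1.57 m².
T⁴ = P/(εσA) + T_w⁴ = 293/(0.89·5.67×10⁻⁸·1.570) + (274)⁴
    = 3.698×10⁹ + 5.636×10⁹ = 9.335×10⁹ K⁴.

T ≈ 311 K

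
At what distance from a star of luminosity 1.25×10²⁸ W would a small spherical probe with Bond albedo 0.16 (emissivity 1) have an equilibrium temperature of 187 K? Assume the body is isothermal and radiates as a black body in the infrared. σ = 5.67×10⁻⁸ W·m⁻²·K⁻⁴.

d ≈ 1.74×10¹² m

For an isothermal black-emitting sphere, (1−a)S·πr² = σ·4πr²·T⁴ ⇒ S = 4σT⁴/(1−a).
S = 4·5.67×10⁻⁸·(187)⁴/0.840 = 330.2 W/m².
Flux falls as S = L/(4πd²), so d = √(L/(4πS)) = √(1.25×10²⁸/(4π·330.2)).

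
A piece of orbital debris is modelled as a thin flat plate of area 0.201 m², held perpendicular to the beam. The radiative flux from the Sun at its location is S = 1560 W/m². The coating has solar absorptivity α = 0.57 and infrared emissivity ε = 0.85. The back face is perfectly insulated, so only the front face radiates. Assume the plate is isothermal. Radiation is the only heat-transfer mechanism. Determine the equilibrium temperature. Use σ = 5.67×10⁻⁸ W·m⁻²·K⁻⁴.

At equilibrium, absorbed power = emitted power.
Absorbing cross-section = A = 0.2010 m²; emitting surface = A = 0.2010 m² (ratio 1).
αS·A_cross = εσ·A_surf·T⁴  ⇒  T⁴ = αS/(ε·1σ).
T⁴ = 0.570·1560/(0.85·1·5.67×10⁻⁸) = 1.845×10¹⁰ K⁴.
T = (1.845×10¹⁰)^(1/4).

T ≈ 369 K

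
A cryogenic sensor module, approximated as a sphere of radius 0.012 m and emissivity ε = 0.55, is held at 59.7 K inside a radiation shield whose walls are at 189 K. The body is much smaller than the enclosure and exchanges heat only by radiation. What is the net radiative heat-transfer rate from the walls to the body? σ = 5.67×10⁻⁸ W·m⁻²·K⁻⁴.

P_net ≈ 0.0713 W

For a small grey body in a large enclosure: P_net = εσA(T_body⁴ − T_wall⁴).
A = 4πr² = 0.001810 m²; T_body⁴ − T_wall⁴ = 1.270×10⁷ − 1.276×10⁹ = -1.263×10⁹ K⁴.
|P_net| = 0.55·5.67×10⁻⁸·0.001810·1.263×10⁹.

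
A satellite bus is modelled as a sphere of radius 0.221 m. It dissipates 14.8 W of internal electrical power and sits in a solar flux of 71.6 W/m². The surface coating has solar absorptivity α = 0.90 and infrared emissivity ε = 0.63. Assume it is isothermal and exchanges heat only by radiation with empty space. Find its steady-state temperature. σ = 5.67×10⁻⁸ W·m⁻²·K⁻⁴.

T ≈ 183 K

At steady state, absorbed solar power + internal power = radiated power.
Absorbed: α·S·A_cross = 0.90·71.6·0.1534 = 9.888 W (cross-section πr²).
Total input = 9.888 + 14.8 = 24.69 W.
Radiated: εσ·A_surf·T⁴ with A_surf = 4πr² = 0.6138 m².
T⁴ = 24.69/(0.63·5.67×10⁻⁸·0.6138) = 1.126×10⁹ K⁴.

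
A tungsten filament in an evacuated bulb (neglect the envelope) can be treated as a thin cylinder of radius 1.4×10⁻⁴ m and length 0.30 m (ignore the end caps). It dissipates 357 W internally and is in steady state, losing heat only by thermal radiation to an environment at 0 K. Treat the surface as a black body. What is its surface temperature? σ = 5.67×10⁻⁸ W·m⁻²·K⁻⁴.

Steady state: internal power = radiated power, P = εσA T⁴.
Radiating area A = 2πrL = 2.639×10⁻⁴ m².
T⁴ = P/(εσA) = 357/(1.0·5.67×10⁻⁸·2.639×10⁻⁴) = 2.386×10¹³ K⁴.
T = (2.386×10¹³)^(1/4).

T ≈ 2210 K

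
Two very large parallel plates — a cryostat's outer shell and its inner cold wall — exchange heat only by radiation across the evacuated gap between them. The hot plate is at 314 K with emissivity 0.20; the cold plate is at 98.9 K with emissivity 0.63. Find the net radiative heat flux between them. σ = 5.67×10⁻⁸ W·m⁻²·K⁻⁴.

q ≈ 97.7 W/m²

For two infinite grey parallel plates, q = σ(T₁⁴ − T₂⁴)/(1/ε₁ + 1/ε₂ − 1).
T₁⁴ − T₂⁴ = 9.721×10⁹ − 9.567×10⁷ = 9.625×10⁹ K⁴.
1/ε₁ + 1/ε₂ − 1 = 5.000 + 1.587 − 1 = 5.587.
q = 5.67×10⁻⁸ × 9.625×10⁹ / 5.587.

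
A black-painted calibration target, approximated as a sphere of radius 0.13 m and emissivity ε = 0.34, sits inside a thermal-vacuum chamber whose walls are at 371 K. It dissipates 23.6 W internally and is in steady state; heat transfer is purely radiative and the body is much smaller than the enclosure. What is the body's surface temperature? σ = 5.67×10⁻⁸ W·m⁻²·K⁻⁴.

T ≈ 396 K

For a small grey body in a large enclosure, net radiated power = εσA(T⁴ − T_w⁴).
Steady state: P = εσA(T⁴ − T_w⁴) with A = 4πr² = 0.2124 m².
T⁴ = P/(εσA) + T_w⁴ = 23.6/(0.34·5.67×10⁻⁸·0.2124) + (371)⁴
    = 5.764×10⁹ + 1.895×10¹⁰ = 2.471×10¹⁰ K⁴.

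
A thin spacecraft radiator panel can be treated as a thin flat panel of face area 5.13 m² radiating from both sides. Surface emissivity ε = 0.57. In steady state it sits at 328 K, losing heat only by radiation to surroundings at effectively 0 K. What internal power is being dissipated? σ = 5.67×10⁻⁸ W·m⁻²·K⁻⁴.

P ≈ 3840 W

Steady state: P = εσA T⁴.
A = 2·5.13 = 10.26 m²; T⁴ = (328)⁴ = 1.157×10¹⁰ K⁴.
P = 0.57 × 5.67×10⁻⁸ × 10.26 × 1.157×10¹⁰.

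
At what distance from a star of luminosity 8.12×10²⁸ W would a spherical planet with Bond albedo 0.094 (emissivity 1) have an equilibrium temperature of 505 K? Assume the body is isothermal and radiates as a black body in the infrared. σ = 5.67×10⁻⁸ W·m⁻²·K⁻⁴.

d ≈ 6.30×10¹¹ m

For an isothermal black-emitting sphere, (1−a)S·πr² = σ·4πr²·T⁴ ⇒ S = 4σT⁴/(1−a).
S = 4·5.67×10⁻⁸·(505)⁴/0.906 = 16280 W/m².
Flux falls as S = L/(4πd²), so d = √(L/(4πS)) = √(8.12×10²⁸/(4π·16280)).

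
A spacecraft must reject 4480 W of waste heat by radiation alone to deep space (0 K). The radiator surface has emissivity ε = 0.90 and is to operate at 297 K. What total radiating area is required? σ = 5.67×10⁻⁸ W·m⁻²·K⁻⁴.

P = εσA T⁴ ⇒ A = P/(εσT⁴).
T⁴ = 7.781×10⁹ K⁴.
A = 4480/(0.90 × 5.67×10⁻⁸ × 7.781×10⁹).

A ≈ 11.3 m²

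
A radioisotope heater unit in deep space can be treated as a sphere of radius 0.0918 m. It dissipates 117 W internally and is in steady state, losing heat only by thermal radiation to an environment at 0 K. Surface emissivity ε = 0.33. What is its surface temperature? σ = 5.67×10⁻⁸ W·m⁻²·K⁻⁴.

Steady state: internal power = radiated power, P = εσA T⁴.
Radiating area A = 4πr² = 0.1059 m².
T⁴ = P/(εσA) = 117/(0.33·5.67×10⁻⁸·0.1059) = 5.905×10¹⁰ K⁴.
T = (5.905×10¹⁰)^(1/4).

T ≈ 493 K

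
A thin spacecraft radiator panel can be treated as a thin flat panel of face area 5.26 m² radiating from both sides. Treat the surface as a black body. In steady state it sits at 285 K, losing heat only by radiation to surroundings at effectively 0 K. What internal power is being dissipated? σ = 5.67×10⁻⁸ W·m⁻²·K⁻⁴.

P ≈ 3940 W

Steady state: P = εσA T⁴.
A = 2·5.26 = 10.52 m²; T⁴ = (285)⁴ = 6.598×10⁹ K⁴.
P = 1.0 × 5.67×10⁻⁸ × 10.52 × 6.598×10⁹.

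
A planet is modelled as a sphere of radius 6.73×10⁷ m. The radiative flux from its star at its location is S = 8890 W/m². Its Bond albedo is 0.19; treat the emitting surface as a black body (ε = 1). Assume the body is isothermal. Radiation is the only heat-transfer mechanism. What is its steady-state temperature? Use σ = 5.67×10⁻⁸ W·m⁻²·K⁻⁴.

At equilibrium, absorbed power = emitted power.
Absorbing cross-section = πr² = 1.423×10¹⁶ m²; emitting surface = 4πr² = 5.692×10¹⁶ m² (ratio 4).
(1−a)S·A_cross = εσ·A_surf·T⁴  ⇒  T⁴ = (1−a)S/(4σ).
T⁴ = 0.810·8890/(4·5.67×10⁻⁸) = 3.175×10¹⁰ K⁴.
T = (3.175×10¹⁰)^(1/4).

T ≈ 422 K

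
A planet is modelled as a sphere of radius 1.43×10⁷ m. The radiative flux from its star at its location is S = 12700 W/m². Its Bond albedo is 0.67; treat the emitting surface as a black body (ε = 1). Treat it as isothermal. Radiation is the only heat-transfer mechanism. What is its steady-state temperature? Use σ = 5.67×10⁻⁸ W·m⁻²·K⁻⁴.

At equilibrium, absorbed power = emitted power.
Absorbing cross-section = πr² = 6.424×10¹⁴ m²; emitting surface = 4πr² = 2.570×10¹⁵ m² (ratio 4).
(1−a)S·A_cross = εσ·A_surf·T⁴  ⇒  T⁴ = (1−a)S/(4σ).
T⁴ = 0.330·12700/(4·5.67×10⁻⁸) = 1.848×10¹⁰ K⁴.
T = (1.848×10¹⁰)^(1/4).

T ≈ 369 K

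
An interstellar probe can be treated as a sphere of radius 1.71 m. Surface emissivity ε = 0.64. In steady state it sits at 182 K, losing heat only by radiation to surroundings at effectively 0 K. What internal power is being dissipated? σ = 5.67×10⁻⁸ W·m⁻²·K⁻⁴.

P ≈ 1460 W

Steady state: P = εσA T⁴.
A = 4πr² = 36.75 m²; T⁴ = (182)⁴ = 1.097×10⁹ K⁴.
P = 0.64 × 5.67×10⁻⁸ × 36.75 × 1.097×10⁹.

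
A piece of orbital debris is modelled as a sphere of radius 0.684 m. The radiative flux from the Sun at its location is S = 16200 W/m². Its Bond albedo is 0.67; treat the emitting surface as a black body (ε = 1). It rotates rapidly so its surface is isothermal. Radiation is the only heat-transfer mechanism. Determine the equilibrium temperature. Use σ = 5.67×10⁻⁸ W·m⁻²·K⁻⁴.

T ≈ 392 K

At equilibrium, absorbed power = emitted power.
Absorbing cross-section = πr² = 1.470 m²; emitting surface = 4πr² = 5.879 m² (ratio 4).
(1−a)S·A_cross = εσ·A_surf·T⁴  ⇒  T⁴ = (1−a)S/(4σ).
T⁴ = 0.330·16200/(4·5.67×10⁻⁸) = 2.357×10¹⁰ K⁴.
T = (2.357×10¹⁰)^(1/4).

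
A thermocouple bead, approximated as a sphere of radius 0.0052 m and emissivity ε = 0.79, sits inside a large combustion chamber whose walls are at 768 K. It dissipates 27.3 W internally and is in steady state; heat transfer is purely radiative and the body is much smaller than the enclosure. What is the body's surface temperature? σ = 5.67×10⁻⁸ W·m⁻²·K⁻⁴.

For a small grey body in a large enclosure, net radiated power = εσA(T⁴ − T_w⁴).
Steady state: P = εσA(T⁴ − T_w⁴) with A = 4πr² = 3.398×10⁻⁴ m².
T⁴ = P/(εσA) + T_w⁴ = 27.3/(0.79·5.67×10⁻⁸·3.398×10⁻⁴) + (768)⁴
    = 1.794×10¹² + 3.479×10¹¹ = 2.142×10¹² K⁴.

T ≈ 1210 K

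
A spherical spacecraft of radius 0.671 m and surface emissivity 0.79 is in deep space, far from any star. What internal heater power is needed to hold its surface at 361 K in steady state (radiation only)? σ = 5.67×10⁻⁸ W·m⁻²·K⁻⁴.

P = εσ·4πr²·T⁴.
4πr² = 5.658 m²; T⁴ = 1.698×10¹⁰ K⁴.
P = 0.79·5.67×10⁻⁸·5.658·1.698×10¹⁰.

P ≈ 4300 W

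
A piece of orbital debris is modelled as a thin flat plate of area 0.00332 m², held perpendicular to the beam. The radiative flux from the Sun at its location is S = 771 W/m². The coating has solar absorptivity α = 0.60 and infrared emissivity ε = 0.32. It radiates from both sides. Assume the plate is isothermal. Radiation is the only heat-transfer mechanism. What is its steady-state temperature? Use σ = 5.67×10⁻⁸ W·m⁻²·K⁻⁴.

At equilibrium, absorbed power = emitted power.
Absorbing cross-section = A = 0.003320 m²; emitting surface = 2A = 0.006640 m² (ratio 2).
αS·A_cross = εσ·A_surf·T⁴  ⇒  T⁴ = αS/(ε·2σ).
T⁴ = 0.600·771/(0.32·2·5.67×10⁻⁸) = 1.275×10¹⁰ K⁴.
T = (1.275×10¹⁰)^(1/4).

T ≈ 336 K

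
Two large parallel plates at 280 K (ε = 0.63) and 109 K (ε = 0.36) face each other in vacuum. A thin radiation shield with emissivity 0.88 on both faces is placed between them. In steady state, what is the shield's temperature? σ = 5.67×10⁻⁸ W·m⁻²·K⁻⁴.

T_s ≈ 250 K

In steady state the net flux on the hot side equals that on the cold side.
σ(T₁⁴−T_s⁴)/D₁ = σ(T_s⁴−T₂⁴)/D₂, with D₁ = 1/ε₁+1/ε_s−1 = 1.724, D₂ = 1/ε_s+1/ε₂−1 = 2.914.
Solve for T_s⁴: T_s⁴ = (D₂·T₁⁴ + D₁·T₂⁴)/(D₁+D₂) = 3.915×10⁹ K⁴.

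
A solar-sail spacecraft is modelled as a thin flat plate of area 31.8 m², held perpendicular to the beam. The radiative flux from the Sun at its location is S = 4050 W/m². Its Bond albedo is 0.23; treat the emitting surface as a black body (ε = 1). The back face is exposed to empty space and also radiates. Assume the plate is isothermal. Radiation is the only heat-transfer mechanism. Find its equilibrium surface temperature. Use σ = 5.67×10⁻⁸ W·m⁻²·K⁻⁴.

At equilibrium, absorbed power = emitted power.
Absorbing cross-section = A = 31.80 m²; emitting surface = 2A = 63.60 m² (ratio 2).
(1−a)S·A_cross = εσ·A_surf·T⁴  ⇒  T⁴ = (1−a)S/(2σ).
T⁴ = 0.770·4050/(2·5.67×10⁻⁸) = 2.750×10¹⁰ K⁴.
T = (2.750×10¹⁰)^(1/4).

T ≈ 407 K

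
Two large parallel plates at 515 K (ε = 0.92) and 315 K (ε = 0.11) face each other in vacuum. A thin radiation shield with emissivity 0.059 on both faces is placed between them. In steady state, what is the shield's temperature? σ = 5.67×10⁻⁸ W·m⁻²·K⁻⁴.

In steady state the net flux on the hot side equals that on the cold side.
σ(T₁⁴−T_s⁴)/D₁ = σ(T_s⁴−T₂⁴)/D₂, with D₁ = 1/ε₁+1/ε_s−1 = 17.04, D₂ = 1/ε_s+1/ε₂−1 = 25.04.
Solve for T_s⁴: T_s⁴ = (D₂·T₁⁴ + D₁·T₂⁴)/(D₁+D₂) = 4.585×10¹⁰ K⁴.

T_s ≈ 463 K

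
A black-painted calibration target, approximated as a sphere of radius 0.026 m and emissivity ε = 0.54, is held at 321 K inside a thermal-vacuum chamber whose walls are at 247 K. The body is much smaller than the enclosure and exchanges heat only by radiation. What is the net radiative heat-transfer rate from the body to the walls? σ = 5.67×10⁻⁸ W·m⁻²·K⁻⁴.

For a small grey body in a large enclosure: P_net = εσA(T_body⁴ − T_wall⁴).
A = 4πr² = 0.008495 m²; T_body⁴ − T_wall⁴ = 1.062×10¹⁰ − 3.722×10⁹ = 6.895×10⁹ K⁴.
|P_net| = 0.54·5.67×10⁻⁸·0.008495·6.895×10⁹.

P_net ≈ 1.79 W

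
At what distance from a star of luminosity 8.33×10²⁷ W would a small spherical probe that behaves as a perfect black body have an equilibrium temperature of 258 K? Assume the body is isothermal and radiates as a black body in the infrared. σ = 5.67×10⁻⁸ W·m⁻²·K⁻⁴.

d ≈ 8.12×10¹¹ m

For an isothermal black-emitting sphere, (1−a)S·πr² = σ·4πr²·T⁴ ⇒ S = 4σT⁴/(1−a).
S = 4·5.67×10⁻⁸·(258)⁴/1.00 = 1005 W/m².
Flux falls as S = L/(4πd²), so d = √(L/(4πS)) = √(8.33×10²⁷/(4π·1005)).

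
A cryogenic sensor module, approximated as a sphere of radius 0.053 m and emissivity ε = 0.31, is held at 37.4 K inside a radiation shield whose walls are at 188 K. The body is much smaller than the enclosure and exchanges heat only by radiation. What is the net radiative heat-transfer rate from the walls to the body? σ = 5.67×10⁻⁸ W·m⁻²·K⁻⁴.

P_net ≈ 0.774 W

For a small grey body in a large enclosure: P_net = εσA(T_body⁴ − T_wall⁴).
A = 4πr² = 0.03530 m²; T_body⁴ − T_wall⁴ = 1.957×10⁶ − 1.249×10⁹ = -1.247×10⁹ K⁴.
|P_net| = 0.31·5.67×10⁻⁸·0.03530·1.247×10⁹.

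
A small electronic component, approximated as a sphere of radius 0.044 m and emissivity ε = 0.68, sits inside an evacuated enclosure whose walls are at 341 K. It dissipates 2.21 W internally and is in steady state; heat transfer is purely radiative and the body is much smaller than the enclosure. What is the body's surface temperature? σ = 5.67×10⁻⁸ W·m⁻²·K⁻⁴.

For a small grey body in a large enclosure, net radiated power = εσA(T⁴ − T_w⁴).
Steady state: P = εσA(T⁴ − T_w⁴) with A = 4πr² = 0.02433 m².
T⁴ = P/(εσA) + T_w⁴ = 2.21/(0.68·5.67×10⁻⁸·0.02433) + (341)⁴
    = 2.356×10⁹ + 1.352×10¹⁰ = 1.588×10¹⁰ K⁴.

T ≈ 355 K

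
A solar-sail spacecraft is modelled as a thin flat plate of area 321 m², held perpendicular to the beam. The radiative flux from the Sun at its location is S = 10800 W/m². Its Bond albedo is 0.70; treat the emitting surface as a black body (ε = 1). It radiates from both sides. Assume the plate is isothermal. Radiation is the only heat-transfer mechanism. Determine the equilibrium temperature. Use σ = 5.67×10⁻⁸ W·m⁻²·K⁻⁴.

At equilibrium, absorbed power = emitted power.
Absorbing cross-section = A = 321.0 m²; emitting surface = 2A = 642.0 m² (ratio 2).
(1−a)S·A_cross = εσ·A_surf·T⁴  ⇒  T⁴ = (1−a)S/(2σ).
T⁴ = 0.300·10800/(2·5.67×10⁻⁸) = 2.857×10¹⁰ K⁴.
T = (2.857×10¹⁰)^(1/4).

T ≈ 411 K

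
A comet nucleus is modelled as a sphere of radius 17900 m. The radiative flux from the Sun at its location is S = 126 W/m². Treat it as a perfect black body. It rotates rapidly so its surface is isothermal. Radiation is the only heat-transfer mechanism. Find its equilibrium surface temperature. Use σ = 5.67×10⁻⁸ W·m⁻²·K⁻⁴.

At equilibrium, absorbed power = emitted power.
Absorbing cross-section = πr² = 1.007×10⁹ m²; emitting surface = 4πr² = 4.026×10⁹ m² (ratio 4).
S·A_cross = εσ·A_surf·T⁴  ⇒  T⁴ = S/(4σ).
T⁴ = 1.00·126/(4·5.67×10⁻⁸) = 5.556×10⁸ K⁴.
T = (5.556×10⁸)^(1/4).

T ≈ 154 K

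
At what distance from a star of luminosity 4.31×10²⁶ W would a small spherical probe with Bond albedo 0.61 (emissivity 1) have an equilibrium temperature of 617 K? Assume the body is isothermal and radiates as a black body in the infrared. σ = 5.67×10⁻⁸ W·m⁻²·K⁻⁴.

For an isothermal black-emitting sphere, (1−a)S·πr² = σ·4πr²·T⁴ ⇒ S = 4σT⁴/(1−a).
S = 4·5.67×10⁻⁸·(617)⁴/0.390 = 84280 W/m².
Flux falls as S = L/(4πd²), so d = √(L/(4πS)) = √(4.31×10²⁶/(4π·84280)).

d ≈ 2.02×10¹⁰ m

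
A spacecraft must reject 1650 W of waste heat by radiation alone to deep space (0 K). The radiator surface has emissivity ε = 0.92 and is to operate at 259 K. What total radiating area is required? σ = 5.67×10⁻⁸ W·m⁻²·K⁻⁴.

P = εσA T⁴ ⇒ A = P/(εσT⁴).
T⁴ = 4.500×10⁹ K⁴.
A = 1650/(0.92 × 5.67×10⁻⁸ × 4.500×10⁹).

A ≈ 7.03 m²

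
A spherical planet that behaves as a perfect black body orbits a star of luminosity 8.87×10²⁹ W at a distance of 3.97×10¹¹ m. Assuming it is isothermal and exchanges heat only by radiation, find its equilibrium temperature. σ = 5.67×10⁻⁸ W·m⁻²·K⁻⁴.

First find the stellar flux at distance d: S = L/(4πd²) = 8.87×10²⁹/(4π·(3.97×10¹¹)²) = 4.479×10⁵ W/m².
For an isothermal sphere, absorbed (1−a)S·πr² = emitted σ·4πr²·T⁴, so T⁴ = (1−a)S/(4σ).
T⁴ = 1.00·4.479×10⁵/(4·5.67×10⁻⁸) = 1.975×10¹² K⁴.

T ≈ 1190 K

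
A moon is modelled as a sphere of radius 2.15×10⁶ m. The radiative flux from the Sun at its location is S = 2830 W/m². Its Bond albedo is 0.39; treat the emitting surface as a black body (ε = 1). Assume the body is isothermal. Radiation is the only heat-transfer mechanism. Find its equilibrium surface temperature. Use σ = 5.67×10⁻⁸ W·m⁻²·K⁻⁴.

At equilibrium, absorbed power = emitted power.
Absorbing cross-section = πr² = 1.452×10¹³ m²; emitting surface = 4πr² = 5.809×10¹³ m² (ratio 4).
(1−a)S·A_cross = εσ·A_surf·T⁴  ⇒  T⁴ = (1−a)S/(4σ).
T⁴ = 0.610·2830/(4·5.67×10⁻⁸) = 7.612×10⁹ K⁴.
T = (7.612×10⁹)^(1/4).

T ≈ 295 K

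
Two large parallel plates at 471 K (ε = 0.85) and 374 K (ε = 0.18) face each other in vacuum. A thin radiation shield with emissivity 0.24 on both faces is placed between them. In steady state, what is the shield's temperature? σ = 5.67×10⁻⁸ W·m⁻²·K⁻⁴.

T_s ≈ 445 K

In steady state the net flux on the hot side equals that on the cold side.
σ(T₁⁴−T_s⁴)/D₁ = σ(T_s⁴−T₂⁴)/D₂, with D₁ = 1/ε₁+1/ε_s−1 = 4.343, D₂ = 1/ε_s+1/ε₂−1 = 8.722.
Solve for T_s⁴: T_s⁴ = (D₂·T₁⁴ + D₁·T₂⁴)/(D₁+D₂) = 3.936×10¹⁰ K⁴.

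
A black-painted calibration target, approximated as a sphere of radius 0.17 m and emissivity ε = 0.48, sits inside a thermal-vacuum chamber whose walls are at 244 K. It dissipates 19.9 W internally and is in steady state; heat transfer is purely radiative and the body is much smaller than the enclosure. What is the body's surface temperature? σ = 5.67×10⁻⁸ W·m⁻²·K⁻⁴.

For a small grey body in a large enclosure, net radiated power = εσA(T⁴ − T_w⁴).
Steady state: P = εσA(T⁴ − T_w⁴) with A = 4πr² = 0.3632 m².
T⁴ = P/(εσA) + T_w⁴ = 19.9/(0.48·5.67×10⁻⁸·0.3632) + (244)⁴
    = 2.013×10⁹ + 3.545×10⁹ = 5.558×10⁹ K⁴.

T ≈ 273 K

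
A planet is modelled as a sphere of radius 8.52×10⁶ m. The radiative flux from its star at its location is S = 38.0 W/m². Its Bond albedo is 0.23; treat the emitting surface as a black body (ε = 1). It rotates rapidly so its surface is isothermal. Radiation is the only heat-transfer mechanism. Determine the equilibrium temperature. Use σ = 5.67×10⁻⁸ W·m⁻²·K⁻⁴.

At equilibrium, absorbed power = emitted power.
Absorbing cross-section = πr² = 2.280×10¹⁴ m²; emitting surface = 4πr² = 9.122×10¹⁴ m² (ratio 4).
(1−a)S·A_cross = εσ·A_surf·T⁴  ⇒  T⁴ = (1−a)S/(4σ).
T⁴ = 0.770·38.0/(4·5.67×10⁻⁸) = 1.290×10⁸ K⁴.
T = (1.290×10⁸)^(1/4).

T ≈ 107 K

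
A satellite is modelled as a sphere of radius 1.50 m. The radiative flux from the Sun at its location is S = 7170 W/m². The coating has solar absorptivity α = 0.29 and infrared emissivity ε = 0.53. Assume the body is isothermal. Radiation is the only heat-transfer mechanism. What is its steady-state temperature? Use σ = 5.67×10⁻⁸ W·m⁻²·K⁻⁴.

T ≈ 363 K

At equilibrium, absorbed power = emitted power.
Absorbing cross-section = πr² = 7.069 m²; emitting surface = 4πr² = 28.27 m² (ratio 4).
αS·A_cross = εσ·A_surf·T⁴  ⇒  T⁴ = αS/(ε·4σ).
T⁴ = 0.290·7170/(0.53·4·5.67×10⁻⁸) = 1.730×10¹⁰ K⁴.
T = (1.730×10¹⁰)^(1/4).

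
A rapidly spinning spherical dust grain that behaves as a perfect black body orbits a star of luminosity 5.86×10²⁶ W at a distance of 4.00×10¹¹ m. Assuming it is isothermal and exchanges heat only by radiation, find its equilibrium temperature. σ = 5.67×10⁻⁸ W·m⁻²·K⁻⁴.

T ≈ 189 K

First find the stellar flux at distance d: S = L/(4πd²) = 5.86×10²⁶/(4π·(4.00×10¹¹)²) = 291.5 W/m².
For an isothermal sphere, absorbed (1−a)S·πr² = emitted σ·4πr²·T⁴, so T⁴ = (1−a)S/(4σ).
T⁴ = 1.00·291.5/(4·5.67×10⁻⁸) = 1.285×10⁹ K⁴.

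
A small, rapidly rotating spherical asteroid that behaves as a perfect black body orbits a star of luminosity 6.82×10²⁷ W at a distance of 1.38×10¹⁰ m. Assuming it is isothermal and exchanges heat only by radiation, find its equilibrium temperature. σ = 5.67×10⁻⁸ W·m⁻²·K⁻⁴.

T ≈ 1880 K

First find the stellar flux at distance d: S = L/(4πd²) = 6.82×10²⁷/(4π·(1.38×10¹⁰)²) = 2.850×10⁶ W/m².
For an isothermal sphere, absorbed (1−a)S·πr² = emitted σ·4πr²·T⁴, so T⁴ = (1−a)S/(4σ).
T⁴ = 1.00·2.850×10⁶/(4·5.67×10⁻⁸) = 1.257×10¹³ K⁴.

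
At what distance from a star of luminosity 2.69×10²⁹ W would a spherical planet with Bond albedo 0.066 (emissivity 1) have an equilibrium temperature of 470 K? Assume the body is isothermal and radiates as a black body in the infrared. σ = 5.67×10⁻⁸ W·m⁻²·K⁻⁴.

d ≈ 1.34×10¹² m

For an isothermal black-emitting sphere, (1−a)S·πr² = σ·4πr²·T⁴ ⇒ S = 4σT⁴/(1−a).
S = 4·5.67×10⁻⁸·(470)⁴/0.934 = 11850 W/m².
Flux falls as S = L/(4πd²), so d = √(L/(4πS)) = √(2.69×10²⁹/(4π·11850)).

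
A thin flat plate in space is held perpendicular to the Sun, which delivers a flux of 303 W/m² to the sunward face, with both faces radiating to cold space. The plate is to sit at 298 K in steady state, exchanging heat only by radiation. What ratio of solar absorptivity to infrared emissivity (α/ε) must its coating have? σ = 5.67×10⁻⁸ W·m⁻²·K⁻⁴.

α/ε ≈ 2.95

Balance: αS·A = εσ·2A·T⁴ ⇒ α/ε = 2σT⁴/S.
α/ε = 2·5.67×10⁻⁸·(298)⁴/303 = 2·5.67×10⁻⁸·7.886×10⁹/303.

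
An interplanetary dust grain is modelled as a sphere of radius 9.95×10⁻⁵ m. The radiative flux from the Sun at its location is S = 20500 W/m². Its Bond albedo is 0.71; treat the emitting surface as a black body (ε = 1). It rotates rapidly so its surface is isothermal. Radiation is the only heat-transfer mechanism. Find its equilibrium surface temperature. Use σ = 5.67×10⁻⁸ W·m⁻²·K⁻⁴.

At equilibrium, absorbed power = emitted power.
Absorbing cross-section = πr² = 3.110×10⁻⁸ m²; emitting surface = 4πr² = 1.244×10⁻⁷ m² (ratio 4).
(1−a)S·A_cross = εσ·A_surf·T⁴  ⇒  T⁴ = (1−a)S/(4σ).
T⁴ = 0.290·20500/(4·5.67×10⁻⁸) = 2.621×10¹⁰ K⁴.
T = (2.621×10¹⁰)^(1/4).

T ≈ 402 K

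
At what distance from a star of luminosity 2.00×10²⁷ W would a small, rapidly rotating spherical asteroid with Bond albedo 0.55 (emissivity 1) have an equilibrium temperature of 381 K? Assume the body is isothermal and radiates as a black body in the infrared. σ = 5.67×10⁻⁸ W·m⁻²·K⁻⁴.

d ≈ 1.22×10¹¹ m

For an isothermal black-emitting sphere, (1−a)S·πr² = σ·4πr²·T⁴ ⇒ S = 4σT⁴/(1−a).
S = 4·5.67×10⁻⁸·(381)⁴/0.450 = 10620 W/m².
Flux falls as S = L/(4πd²), so d = √(L/(4πS)) = √(2.00×10²⁷/(4π·10620)).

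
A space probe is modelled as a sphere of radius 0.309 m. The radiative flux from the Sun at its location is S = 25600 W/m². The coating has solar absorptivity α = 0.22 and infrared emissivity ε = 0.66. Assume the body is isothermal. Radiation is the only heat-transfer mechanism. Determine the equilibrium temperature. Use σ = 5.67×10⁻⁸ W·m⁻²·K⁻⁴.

At equilibrium, absorbed power = emitted power.
Absorbing cross-section = πr² = 0.3000 m²; emitting surface = 4πr² = 1.200 m² (ratio 4).
αS·A_cross = εσ·A_surf·T⁴  ⇒  T⁴ = αS/(ε·4σ).
T⁴ = 0.220·25600/(0.66·4·5.67×10⁻⁸) = 3.762×10¹⁰ K⁴.
T = (3.762×10¹⁰)^(1/4).

T ≈ 440 K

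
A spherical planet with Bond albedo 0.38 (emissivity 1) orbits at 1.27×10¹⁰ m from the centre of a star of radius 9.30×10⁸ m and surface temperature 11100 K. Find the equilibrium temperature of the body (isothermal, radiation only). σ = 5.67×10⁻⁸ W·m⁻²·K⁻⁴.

The star's surface emits σT_*⁴; at distance d the flux is S = σT_*⁴(R_*/d)².
S = 5.67×10⁻⁸·(11100)⁴·(9.30×10⁸/1.27×10¹⁰)² = 4.616×10⁶ W/m².
For an isothermal sphere T⁴ = (1−a)S/(4σ) = 1.262×10¹³ K⁴.

T ≈ 1880 K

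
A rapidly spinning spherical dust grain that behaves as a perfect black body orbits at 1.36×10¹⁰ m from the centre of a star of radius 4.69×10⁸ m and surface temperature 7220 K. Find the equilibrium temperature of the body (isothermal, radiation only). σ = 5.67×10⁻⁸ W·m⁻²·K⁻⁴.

T ≈ 948 K

The star's surface emits σT_*⁴; at distance d the flux is S = σT_*⁴(R_*/d)².
S = 5.67×10⁻⁸·(7220)⁴·(4.69×10⁸/1.36×10¹⁰)² = 1.832×10⁵ W/m².
For an isothermal sphere T⁴ = (1−a)S/(4σ) = 8.079×10¹¹ K⁴.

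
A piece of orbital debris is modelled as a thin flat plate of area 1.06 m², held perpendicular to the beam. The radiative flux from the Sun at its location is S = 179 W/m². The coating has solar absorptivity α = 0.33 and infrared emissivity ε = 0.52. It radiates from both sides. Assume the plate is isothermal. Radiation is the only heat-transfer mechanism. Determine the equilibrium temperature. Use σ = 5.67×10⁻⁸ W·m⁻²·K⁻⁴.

At equilibrium, absorbed power = emitted power.
Absorbing cross-section = A = 1.060 m²; emitting surface = 2A = 2.120 m² (ratio 2).
αS·A_cross = εσ·A_surf·T⁴  ⇒  T⁴ = αS/(ε·2σ).
T⁴ = 0.330·179/(0.52·2·5.67×10⁻⁸) = 1.002×10⁹ K⁴.
T = (1.002×10⁹)^(1/4).

T ≈ 178 K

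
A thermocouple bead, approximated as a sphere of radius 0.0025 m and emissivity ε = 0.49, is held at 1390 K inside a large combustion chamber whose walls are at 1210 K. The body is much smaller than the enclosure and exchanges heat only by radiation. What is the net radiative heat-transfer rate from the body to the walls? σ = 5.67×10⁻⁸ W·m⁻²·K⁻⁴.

For a small grey body in a large enclosure: P_net = εσA(T_body⁴ − T_wall⁴).
A = 4πr² = 7.854×10⁻⁵ m²; T_body⁴ − T_wall⁴ = 3.733×10¹² − 2.144×10¹² = 1.589×10¹² K⁴.
|P_net| = 0.49·5.67×10⁻⁸·7.854×10⁻⁵·1.589×10¹².

P_net ≈ 3.47 W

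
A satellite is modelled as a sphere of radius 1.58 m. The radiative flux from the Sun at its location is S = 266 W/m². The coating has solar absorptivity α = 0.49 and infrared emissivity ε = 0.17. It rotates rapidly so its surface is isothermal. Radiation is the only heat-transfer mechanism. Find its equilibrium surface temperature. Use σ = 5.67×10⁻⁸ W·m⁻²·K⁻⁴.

T ≈ 241 K

At equilibrium, absorbed power = emitted power.
Absorbing cross-section = πr² = 7.843 m²; emitting surface = 4πr² = 31.37 m² (ratio 4).
αS·A_cross = εσ·A_surf·T⁴  ⇒  T⁴ = αS/(ε·4σ).
T⁴ = 0.490·266/(0.17·4·5.67×10⁻⁸) = 3.381×10⁹ K⁴.
T = (3.381×10⁹)^(1/4).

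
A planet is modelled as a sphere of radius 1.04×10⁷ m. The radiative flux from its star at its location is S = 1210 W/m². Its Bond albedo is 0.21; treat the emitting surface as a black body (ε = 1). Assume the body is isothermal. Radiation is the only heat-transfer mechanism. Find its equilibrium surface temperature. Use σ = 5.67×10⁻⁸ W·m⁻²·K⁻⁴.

T ≈ 255 K

At equilibrium, absorbed power = emitted power.
Absorbing cross-section = πr² = 3.398×10¹⁴ m²; emitting surface = 4πr² = 1.359×10¹⁵ m² (ratio 4).
(1−a)S·A_cross = εσ·A_surf·T⁴  ⇒  T⁴ = (1−a)S/(4σ).
T⁴ = 0.790·1210/(4·5.67×10⁻⁸) = 4.215×10⁹ K⁴.
T = (4.215×10⁹)^(1/4).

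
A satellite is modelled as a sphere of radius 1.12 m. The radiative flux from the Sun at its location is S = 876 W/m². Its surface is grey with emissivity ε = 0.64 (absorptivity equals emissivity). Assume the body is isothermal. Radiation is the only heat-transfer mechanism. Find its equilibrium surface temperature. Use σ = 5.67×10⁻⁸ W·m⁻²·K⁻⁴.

T ≈ 249 K

At equilibrium, absorbed power = emitted power.
Absorbing cross-section = πr² = 3.941 m²; emitting surface = 4πr² = 15.76 m² (ratio 4).
εS·A_cross = εσ·A_surf·T⁴  ⇒  T⁴ = S/(4σ)   (ε cancels).
T⁴ = 876/(4·5.67×10⁻⁸) = 3.862×10⁹ K⁴.
T = (3.862×10⁹)^(1/4).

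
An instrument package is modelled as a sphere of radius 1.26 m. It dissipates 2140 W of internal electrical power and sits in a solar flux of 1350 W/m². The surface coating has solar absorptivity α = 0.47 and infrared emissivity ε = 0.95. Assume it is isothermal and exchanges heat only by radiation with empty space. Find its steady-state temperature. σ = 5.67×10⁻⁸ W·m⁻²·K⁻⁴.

T ≈ 265 K

At steady state, absorbed solar power + internal power = radiated power.
Absorbed: α·S·A_cross = 0.47·1350·4.988 = 3165 W (cross-section πr²).
Total input = 3165 + 2140 = 5305 W.
Radiated: εσ·A_surf·T⁴ with A_surf = 4πr² = 19.95 m².
T⁴ = 5305/(0.95·5.67×10⁻⁸·19.95) = 4.936×10⁹ K⁴.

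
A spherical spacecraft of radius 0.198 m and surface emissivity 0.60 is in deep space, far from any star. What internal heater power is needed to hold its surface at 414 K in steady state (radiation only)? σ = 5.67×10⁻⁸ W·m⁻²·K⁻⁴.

P = εσ·4πr²·T⁴.
4πr² = 0.4927 m²; T⁴ = 2.938×10¹⁰ K⁴.
P = 0.60·5.67×10⁻⁸·0.4927·2.938×10¹⁰.

P ≈ 492 W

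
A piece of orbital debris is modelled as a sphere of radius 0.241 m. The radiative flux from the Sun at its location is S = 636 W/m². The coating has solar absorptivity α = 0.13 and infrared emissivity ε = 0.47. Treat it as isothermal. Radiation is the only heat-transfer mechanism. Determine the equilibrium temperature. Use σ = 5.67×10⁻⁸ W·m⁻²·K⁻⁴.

At equilibrium, absorbed power = emitted power.
Absorbing cross-section = πr² = 0.1825 m²; emitting surface = 4πr² = 0.7299 m² (ratio 4).
αS·A_cross = εσ·A_surf·T⁴  ⇒  T⁴ = αS/(ε·4σ).
T⁴ = 0.130·636/(0.47·4·5.67×10⁻⁸) = 7.756×10⁸ K⁴.
T = (7.756×10⁸)^(1/4).

T ≈ 167 K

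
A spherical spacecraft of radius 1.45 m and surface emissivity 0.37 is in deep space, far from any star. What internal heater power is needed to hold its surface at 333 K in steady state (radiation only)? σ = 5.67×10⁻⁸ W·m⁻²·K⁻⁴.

P = εσ·4πr²·T⁴.
4πr² = 26.42 m²; T⁴ = 1.230×10¹⁰ K⁴.
P = 0.37·5.67×10⁻⁸·26.42·1.230×10¹⁰.

P ≈ 6820 W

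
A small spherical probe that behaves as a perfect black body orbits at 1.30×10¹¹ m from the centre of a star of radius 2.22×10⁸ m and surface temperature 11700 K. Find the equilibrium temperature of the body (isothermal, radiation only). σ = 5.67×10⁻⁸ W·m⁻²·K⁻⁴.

The star's surface emits σT_*⁴; at distance d the flux is S = σT_*⁴(R_*/d)².
S = 5.67×10⁻⁸·(11700)⁴·(2.22×10⁸/1.30×10¹¹)² = 3098 W/m².
For an isothermal sphere T⁴ = (1−a)S/(4σ) = 1.366×10¹⁰ K⁴.

T ≈ 342 K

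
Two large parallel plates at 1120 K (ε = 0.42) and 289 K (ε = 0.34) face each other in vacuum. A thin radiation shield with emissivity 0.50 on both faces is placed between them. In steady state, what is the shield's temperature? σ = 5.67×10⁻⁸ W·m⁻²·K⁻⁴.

T_s ≈ 960 K

In steady state the net flux on the hot side equals that on the cold side.
σ(T₁⁴−T_s⁴)/D₁ = σ(T_s⁴−T₂⁴)/D₂, with D₁ = 1/ε₁+1/ε_s−1 = 3.381, D₂ = 1/ε_s+1/ε₂−1 = 3.941.
Solve for T_s⁴: T_s⁴ = (D₂·T₁⁴ + D₁·T₂⁴)/(D₁+D₂) = 8.502×10¹¹ K⁴.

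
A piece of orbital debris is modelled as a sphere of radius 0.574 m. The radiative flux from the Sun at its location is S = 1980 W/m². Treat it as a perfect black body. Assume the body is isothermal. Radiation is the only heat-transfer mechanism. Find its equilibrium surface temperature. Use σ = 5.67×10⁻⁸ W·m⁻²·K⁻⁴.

At equilibrium, absorbed power = emitted power.
Absorbing cross-section = πr² = 1.035 m²; emitting surface = 4πr² = 4.140 m² (ratio 4).
S·A_cross = εσ·A_surf·T⁴  ⇒  T⁴ = S/(4σ).
T⁴ = 1.00·1980/(4·5.67×10⁻⁸) = 8.730×10⁹ K⁴.
T = (8.730×10⁹)^(1/4).

T ≈ 306 K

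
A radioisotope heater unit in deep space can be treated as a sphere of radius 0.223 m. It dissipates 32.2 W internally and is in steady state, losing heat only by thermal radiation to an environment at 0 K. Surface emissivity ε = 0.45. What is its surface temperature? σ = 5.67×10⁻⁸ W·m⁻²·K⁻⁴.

T ≈ 212 K

Steady state: internal power = radiated power, P = εσA T⁴.
Radiating area A = 4πr² = 0.6249 m².
T⁴ = P/(εσA) = 32.2/(0.45·5.67×10⁻⁸·0.6249) = 2.019×10⁹ K⁴.
T = (2.019×10⁹)^(1/4).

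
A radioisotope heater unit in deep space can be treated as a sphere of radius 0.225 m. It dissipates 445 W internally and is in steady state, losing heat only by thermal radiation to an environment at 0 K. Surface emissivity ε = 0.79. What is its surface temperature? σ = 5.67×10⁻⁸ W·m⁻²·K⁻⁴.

Steady state: internal power = radiated power, P = εσA T⁴.
Radiating area A = 4πr² = 0.6362 m².
T⁴ = P/(εσA) = 445/(0.79·5.67×10⁻⁸·0.6362) = 1.562×10¹⁰ K⁴.
T = (1.562×10¹⁰)^(1/4).

T ≈ 354 K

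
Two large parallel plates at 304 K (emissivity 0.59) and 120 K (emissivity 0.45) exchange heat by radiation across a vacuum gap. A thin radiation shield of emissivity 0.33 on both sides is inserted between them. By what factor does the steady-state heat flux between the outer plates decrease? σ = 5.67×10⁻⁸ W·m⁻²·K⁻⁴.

factor ≈ 2.73

Without shield: q₀ = σΔ(T⁴)/(1/ε₁+1/ε₂−1) with denominator 2.917.
With shield the two gaps are in series; the resistances add: (1/ε₁+1/ε_s−1)+(1/ε_s+1/ε₂−1) = 3.725+4.253 = 7.978.
Heat-flux ratio q₀/q = 7.978/2.917.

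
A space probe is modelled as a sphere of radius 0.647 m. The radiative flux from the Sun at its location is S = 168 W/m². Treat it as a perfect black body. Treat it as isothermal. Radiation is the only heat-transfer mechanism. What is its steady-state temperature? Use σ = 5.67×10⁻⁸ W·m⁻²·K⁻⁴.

T ≈ 165 K

At equilibrium, absorbed power = emitted power.
Absorbing cross-section = πr² = 1.315 m²; emitting surface = 4πr² = 5.260 m² (ratio 4).
S·A_cross = εσ·A_surf·T⁴  ⇒  T⁴ = S/(4σ).
T⁴ = 1.00·168/(4·5.67×10⁻⁸) = 7.407×10⁸ K⁴.
T = (7.407×10⁸)^(1/4).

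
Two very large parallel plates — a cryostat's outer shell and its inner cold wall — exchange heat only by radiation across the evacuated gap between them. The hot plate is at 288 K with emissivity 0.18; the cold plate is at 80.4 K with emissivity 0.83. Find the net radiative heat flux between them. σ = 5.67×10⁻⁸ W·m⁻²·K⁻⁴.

q ≈ 67.3 W/m²

For two infinite grey parallel plates, q = σ(T₁⁴ − T₂⁴)/(1/ε₁ + 1/ε₂ − 1).
T₁⁴ − T₂⁴ = 6.880×10⁹ − 4.179×10⁷ = 6.838×10⁹ K⁴.
1/ε₁ + 1/ε₂ − 1 = 5.556 + 1.205 − 1 = 5.760.
q = 5.67×10⁻⁸ × 6.838×10⁹ / 5.760.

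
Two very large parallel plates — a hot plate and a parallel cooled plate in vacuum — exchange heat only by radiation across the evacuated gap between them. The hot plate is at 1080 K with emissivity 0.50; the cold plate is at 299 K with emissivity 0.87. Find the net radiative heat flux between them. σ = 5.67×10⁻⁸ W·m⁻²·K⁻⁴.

For two infinite grey parallel plates, q = σ(T₁⁴ − T₂⁴)/(1/ε₁ + 1/ε₂ − 1).
T₁⁴ − T₂⁴ = 1.360×10¹² − 7.993×10⁹ = 1.352×10¹² K⁴.
1/ε₁ + 1/ε₂ − 1 = 2.000 + 1.149 − 1 = 2.149.
q = 5.67×10⁻⁸ × 1.352×10¹² / 2.149.

q ≈ 35700 W/m²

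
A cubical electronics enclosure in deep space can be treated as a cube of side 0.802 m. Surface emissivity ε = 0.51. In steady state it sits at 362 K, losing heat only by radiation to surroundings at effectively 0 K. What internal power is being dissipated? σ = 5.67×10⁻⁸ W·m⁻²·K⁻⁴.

P ≈ 1920 W

Steady state: P = εσA T⁴.
A = 6L² = 3.859 m²; T⁴ = (362)⁴ = 1.717×10¹⁰ K⁴.
P = 0.51 × 5.67×10⁻⁸ × 3.859 × 1.717×10¹⁰.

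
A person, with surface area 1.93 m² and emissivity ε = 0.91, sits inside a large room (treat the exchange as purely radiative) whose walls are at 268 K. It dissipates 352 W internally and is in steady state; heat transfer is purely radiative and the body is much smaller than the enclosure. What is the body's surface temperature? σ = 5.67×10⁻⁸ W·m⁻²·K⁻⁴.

T ≈ 305 K

For a small grey body in a large enclosure, net radiated power = εσA(T⁴ − T_w⁴).
Steady state: P = εσA(T⁴ − T_w⁴) with A = 1.93 m².
T⁴ = P/(εσA) + T_w⁴ = 352/(0.91·5.67×10⁻⁸·1.930) + (268)⁴
    = 3.535×10⁹ + 5.159×10⁹ = 8.693×10⁹ K⁴.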